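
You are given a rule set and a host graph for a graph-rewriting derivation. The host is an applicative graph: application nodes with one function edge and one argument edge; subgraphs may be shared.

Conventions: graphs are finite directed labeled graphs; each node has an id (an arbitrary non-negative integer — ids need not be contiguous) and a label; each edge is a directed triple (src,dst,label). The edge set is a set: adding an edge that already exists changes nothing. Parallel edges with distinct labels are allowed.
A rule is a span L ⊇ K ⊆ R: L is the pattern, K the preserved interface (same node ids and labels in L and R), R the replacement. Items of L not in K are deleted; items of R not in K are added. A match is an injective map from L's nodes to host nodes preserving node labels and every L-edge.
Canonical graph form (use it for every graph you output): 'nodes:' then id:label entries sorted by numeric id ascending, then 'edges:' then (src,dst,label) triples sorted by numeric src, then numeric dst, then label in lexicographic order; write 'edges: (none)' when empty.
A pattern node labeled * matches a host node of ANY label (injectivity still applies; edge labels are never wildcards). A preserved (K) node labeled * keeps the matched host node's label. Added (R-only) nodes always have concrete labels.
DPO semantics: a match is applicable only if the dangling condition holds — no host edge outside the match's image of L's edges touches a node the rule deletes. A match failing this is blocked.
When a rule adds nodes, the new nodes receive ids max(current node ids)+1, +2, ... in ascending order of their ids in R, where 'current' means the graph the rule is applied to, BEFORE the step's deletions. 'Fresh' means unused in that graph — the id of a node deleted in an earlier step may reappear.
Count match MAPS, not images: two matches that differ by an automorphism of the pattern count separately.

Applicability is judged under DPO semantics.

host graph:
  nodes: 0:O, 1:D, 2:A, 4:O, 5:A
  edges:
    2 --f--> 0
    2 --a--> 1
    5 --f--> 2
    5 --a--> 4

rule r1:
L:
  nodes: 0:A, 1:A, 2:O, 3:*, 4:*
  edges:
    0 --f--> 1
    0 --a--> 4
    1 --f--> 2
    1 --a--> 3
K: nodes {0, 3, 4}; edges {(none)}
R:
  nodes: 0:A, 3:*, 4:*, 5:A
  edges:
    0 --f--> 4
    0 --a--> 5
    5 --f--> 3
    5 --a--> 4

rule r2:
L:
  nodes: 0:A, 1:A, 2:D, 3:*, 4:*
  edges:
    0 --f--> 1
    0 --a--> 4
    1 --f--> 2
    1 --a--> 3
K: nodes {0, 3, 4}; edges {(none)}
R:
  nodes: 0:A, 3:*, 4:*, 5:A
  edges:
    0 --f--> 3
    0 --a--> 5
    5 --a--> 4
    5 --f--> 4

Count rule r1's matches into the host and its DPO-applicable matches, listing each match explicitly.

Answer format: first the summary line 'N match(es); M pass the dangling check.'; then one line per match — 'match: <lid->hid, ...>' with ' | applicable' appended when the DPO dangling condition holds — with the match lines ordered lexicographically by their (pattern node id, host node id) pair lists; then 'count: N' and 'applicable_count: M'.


1 match(es); 1 pass the dangling check.
match: 0->5, 1->2, 2->0, 3->1, 4->4 | applicable
count: 1
applicable_count: 1


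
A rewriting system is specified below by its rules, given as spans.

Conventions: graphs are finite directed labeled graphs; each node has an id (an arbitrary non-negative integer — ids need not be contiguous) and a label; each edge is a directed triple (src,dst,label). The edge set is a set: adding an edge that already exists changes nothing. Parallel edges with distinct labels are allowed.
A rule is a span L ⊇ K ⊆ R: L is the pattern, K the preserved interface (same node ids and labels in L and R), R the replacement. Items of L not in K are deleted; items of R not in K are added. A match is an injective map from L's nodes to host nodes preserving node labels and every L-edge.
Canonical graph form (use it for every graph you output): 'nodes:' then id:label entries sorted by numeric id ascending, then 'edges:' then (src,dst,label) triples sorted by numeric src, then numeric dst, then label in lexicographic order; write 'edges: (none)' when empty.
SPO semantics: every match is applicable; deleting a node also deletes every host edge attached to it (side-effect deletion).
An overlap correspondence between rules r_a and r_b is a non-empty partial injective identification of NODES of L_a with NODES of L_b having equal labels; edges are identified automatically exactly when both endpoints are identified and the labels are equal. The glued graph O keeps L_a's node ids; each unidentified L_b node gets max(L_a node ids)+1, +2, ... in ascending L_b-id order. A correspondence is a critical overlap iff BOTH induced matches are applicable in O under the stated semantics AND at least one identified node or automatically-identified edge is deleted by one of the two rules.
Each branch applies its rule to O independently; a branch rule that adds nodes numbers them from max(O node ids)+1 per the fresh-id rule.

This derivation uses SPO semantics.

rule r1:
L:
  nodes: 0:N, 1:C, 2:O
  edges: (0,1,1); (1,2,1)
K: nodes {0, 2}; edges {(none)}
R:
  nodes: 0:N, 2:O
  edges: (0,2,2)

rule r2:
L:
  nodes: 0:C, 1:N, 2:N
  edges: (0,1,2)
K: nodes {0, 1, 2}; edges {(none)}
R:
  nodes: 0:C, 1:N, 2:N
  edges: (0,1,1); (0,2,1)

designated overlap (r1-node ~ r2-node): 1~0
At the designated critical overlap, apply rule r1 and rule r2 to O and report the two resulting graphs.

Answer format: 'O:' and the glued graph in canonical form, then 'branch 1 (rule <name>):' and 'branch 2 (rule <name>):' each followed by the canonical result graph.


O:
nodes: 0:N, 1:C, 2:O, 3:N, 4:N
edges: (0,1,1); (1,2,1); (1,3,2)
branch 1 (rule r1):
nodes: 0:N, 2:O, 3:N, 4:N
edges: (0,2,2)
branch 2 (rule r2):
nodes: 0:N, 1:C, 2:O, 3:N, 4:N
edges: (0,1,1); (1,2,1); (1,3,1); (1,4,1)


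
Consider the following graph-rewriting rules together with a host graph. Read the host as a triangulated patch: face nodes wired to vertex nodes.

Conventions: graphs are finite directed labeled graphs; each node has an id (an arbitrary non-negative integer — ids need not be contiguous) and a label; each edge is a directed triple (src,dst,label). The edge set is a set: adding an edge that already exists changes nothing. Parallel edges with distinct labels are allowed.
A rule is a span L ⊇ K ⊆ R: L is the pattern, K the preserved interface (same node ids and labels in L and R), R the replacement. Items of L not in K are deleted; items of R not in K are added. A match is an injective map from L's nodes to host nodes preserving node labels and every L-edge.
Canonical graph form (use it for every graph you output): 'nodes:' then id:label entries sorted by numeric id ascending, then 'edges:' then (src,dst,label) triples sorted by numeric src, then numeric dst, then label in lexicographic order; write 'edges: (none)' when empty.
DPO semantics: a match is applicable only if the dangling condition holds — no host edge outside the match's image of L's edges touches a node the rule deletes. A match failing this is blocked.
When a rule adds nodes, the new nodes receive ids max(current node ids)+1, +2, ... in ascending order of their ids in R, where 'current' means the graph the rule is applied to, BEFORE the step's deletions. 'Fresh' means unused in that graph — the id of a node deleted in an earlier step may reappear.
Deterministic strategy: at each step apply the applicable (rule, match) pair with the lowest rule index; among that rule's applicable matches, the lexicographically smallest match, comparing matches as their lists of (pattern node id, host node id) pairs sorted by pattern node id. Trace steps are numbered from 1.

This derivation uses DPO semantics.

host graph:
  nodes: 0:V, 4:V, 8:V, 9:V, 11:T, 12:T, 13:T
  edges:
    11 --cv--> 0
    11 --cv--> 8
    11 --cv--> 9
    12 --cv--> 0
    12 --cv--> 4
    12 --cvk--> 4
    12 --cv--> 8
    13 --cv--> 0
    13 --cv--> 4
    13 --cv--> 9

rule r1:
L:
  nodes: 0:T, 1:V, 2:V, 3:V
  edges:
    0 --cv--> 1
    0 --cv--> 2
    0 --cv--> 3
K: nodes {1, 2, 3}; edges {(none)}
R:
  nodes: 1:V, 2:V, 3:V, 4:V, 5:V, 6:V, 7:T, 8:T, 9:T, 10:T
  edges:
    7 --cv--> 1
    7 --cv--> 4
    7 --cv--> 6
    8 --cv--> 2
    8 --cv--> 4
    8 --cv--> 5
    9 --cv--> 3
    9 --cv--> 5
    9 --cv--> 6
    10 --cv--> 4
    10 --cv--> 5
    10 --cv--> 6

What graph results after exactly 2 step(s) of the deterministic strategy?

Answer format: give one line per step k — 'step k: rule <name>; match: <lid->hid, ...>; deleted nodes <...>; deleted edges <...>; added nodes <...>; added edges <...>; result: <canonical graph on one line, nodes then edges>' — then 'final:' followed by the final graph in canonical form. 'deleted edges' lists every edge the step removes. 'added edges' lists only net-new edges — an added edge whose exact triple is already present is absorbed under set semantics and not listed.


step 1: rule r1; match: 0->11, 1->0, 2->8, 3->9; deleted nodes 11; deleted edges (11,0,cv); (11,8,cv); (11,9,cv); added nodes 14, 15, 16, 17, 18, 19, 20; added edges (17,0,cv); (17,14,cv); (17,16,cv); (18,8,cv); (18,14,cv); (18,15,cv); (19,9,cv); (19,15,cv); (19,16,cv); (20,14,cv); (20,15,cv); (20,16,cv); result: nodes: 0:V, 4:V, 8:V, 9:V, 12:T, 13:T, 14:V, 15:V, 16:V, 17:T, 18:T, 19:T, 20:T edges: (12,0,cv); (12,4,cv); (12,4,cvk); (12,8,cv); (13,0,cv); (13,4,cv); (13,9,cv); (17,0,cv); (17,14,cv); (17,16,cv); (18,8,cv); (18,14,cv); (18,15,cv); (19,9,cv); (19,15,cv); (19,16,cv); (20,14,cv); (20,15,cv); (20,16,cv)
step 2: rule r1; match: 0->13, 1->0, 2->4, 3->9; deleted nodes 13; deleted edges (13,0,cv); (13,4,cv); (13,9,cv); added nodes 21, 22, 23, 24, 25, 26, 27; added edges (24,0,cv); (24,21,cv); (24,23,cv); (25,4,cv); (25,21,cv); (25,22,cv); (26,9,cv); (26,22,cv); (26,23,cv); (27,21,cv); (27,22,cv); (27,23,cv); result: nodes: 0:V, 4:V, 8:V, 9:V, 12:T, 14:V, 15:V, 16:V, 17:T, 18:T, 19:T, 20:T, 21:V, 22:V, 23:V, 24:T, 25:T, 26:T, 27:T edges: (12,0,cv); (12,4,cv); (12,4,cvk); (12,8,cv); (17,0,cv); (17,14,cv); (17,16,cv); (18,8,cv); (18,14,cv); (18,15,cv); (19,9,cv); (19,15,cv); (19,16,cv); (20,14,cv); (20,15,cv); (20,16,cv); (24,0,cv); (24,21,cv); (24,23,cv); (25,4,cv); (25,21,cv); (25,22,cv); (26,9,cv); (26,22,cv); (26,23,cv); (27,21,cv); (27,22,cv); (27,23,cv)
final:
nodes: 0:V, 4:V, 8:V, 9:V, 12:T, 14:V, 15:V, 16:V, 17:T, 18:T, 19:T, 20:T, 21:V, 22:V, 23:V, 24:T, 25:T, 26:T, 27:T
edges: (12,0,cv); (12,4,cv); (12,4,cvk); (12,8,cv); (17,0,cv); (17,14,cv); (17,16,cv); (18,8,cv); (18,14,cv); (18,15,cv); (19,9,cv); (19,15,cv); (19,16,cv); (20,14,cv); (20,15,cv); (20,16,cv); (24,0,cv); (24,21,cv); (24,23,cv); (25,4,cv); (25,21,cv); (25,22,cv); (26,9,cv); (26,22,cv); (26,23,cv); (27,21,cv); (27,22,cv); (27,23,cv)


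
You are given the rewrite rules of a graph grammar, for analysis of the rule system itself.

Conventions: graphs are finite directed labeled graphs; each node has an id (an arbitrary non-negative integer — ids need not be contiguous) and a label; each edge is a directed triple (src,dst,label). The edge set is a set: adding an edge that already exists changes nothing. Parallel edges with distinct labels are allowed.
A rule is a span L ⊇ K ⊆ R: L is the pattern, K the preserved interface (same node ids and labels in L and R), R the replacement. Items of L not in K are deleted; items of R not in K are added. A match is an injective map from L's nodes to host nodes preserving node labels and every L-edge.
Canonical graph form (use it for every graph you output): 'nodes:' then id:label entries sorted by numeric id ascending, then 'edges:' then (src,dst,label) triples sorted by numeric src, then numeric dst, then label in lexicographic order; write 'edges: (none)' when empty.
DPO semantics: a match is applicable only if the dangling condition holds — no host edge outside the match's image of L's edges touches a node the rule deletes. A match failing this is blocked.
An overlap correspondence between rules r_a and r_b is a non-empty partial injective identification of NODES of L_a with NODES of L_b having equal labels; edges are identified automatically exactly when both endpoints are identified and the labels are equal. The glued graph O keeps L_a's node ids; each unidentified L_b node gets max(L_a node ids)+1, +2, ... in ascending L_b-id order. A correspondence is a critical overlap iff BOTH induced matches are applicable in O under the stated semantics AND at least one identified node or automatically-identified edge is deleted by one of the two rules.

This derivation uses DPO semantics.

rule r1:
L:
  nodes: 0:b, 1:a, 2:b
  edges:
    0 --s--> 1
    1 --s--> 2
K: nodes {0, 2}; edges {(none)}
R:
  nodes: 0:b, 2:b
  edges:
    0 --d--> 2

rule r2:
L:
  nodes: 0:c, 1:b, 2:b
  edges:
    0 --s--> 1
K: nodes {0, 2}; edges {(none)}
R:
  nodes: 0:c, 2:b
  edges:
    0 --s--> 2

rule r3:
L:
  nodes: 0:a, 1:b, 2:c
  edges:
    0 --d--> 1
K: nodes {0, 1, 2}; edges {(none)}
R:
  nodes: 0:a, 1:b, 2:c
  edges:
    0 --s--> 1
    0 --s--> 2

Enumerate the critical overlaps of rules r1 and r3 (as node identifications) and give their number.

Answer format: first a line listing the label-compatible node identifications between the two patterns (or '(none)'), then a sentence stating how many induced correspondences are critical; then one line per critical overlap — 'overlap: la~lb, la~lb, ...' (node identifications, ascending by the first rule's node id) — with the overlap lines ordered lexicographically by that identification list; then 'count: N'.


label-compatible node identifications between L(r1) and L(r3): 0~1, 1~0, 2~1
0 of the induced correspondences are critical overlaps of r1 and r3.
count: 0


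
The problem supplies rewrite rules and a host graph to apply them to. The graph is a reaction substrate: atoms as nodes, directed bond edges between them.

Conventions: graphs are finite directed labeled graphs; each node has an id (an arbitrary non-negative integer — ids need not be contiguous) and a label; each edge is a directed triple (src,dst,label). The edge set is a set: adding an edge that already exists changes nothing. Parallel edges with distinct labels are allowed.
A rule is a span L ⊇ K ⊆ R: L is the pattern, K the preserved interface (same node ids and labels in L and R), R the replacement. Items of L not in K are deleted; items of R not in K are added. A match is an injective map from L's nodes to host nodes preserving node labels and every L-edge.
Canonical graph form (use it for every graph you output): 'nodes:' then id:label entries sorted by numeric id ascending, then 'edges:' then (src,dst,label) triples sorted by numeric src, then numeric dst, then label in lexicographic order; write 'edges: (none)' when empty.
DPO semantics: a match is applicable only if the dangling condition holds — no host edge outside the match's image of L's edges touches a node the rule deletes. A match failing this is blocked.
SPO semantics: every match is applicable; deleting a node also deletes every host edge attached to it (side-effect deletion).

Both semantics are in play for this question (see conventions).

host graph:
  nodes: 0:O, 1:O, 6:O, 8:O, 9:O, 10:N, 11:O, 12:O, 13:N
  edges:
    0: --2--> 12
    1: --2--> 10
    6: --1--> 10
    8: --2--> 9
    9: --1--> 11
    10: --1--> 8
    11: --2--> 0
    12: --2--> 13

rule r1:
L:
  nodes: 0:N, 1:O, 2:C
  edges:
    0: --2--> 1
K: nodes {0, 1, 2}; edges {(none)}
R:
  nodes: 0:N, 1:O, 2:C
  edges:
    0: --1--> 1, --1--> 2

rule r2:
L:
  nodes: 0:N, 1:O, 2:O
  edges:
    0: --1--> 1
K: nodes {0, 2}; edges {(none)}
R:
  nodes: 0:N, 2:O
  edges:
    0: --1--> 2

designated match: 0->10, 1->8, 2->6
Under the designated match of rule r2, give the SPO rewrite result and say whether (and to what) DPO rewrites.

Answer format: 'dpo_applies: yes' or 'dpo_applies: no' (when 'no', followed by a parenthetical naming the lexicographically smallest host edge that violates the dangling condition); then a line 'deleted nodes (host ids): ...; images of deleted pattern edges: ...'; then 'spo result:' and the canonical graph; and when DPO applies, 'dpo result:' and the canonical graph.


dpo_applies: no
(the rule deletes node 8, which keeps host edge (8,9,2) outside the match image — the dangling condition fails, DPO blocks; SPO proceeds and side-deletes such edges)
deleted nodes (host ids): 8; images of deleted pattern edges: (10,8,1)
spo result:
nodes: 0:O, 1:O, 6:O, 9:O, 10:N, 11:O, 12:O, 13:N
edges: (0,12,2); (1,10,2); (6,10,1); (9,11,1); (10,6,1); (11,0,2); (12,13,2)


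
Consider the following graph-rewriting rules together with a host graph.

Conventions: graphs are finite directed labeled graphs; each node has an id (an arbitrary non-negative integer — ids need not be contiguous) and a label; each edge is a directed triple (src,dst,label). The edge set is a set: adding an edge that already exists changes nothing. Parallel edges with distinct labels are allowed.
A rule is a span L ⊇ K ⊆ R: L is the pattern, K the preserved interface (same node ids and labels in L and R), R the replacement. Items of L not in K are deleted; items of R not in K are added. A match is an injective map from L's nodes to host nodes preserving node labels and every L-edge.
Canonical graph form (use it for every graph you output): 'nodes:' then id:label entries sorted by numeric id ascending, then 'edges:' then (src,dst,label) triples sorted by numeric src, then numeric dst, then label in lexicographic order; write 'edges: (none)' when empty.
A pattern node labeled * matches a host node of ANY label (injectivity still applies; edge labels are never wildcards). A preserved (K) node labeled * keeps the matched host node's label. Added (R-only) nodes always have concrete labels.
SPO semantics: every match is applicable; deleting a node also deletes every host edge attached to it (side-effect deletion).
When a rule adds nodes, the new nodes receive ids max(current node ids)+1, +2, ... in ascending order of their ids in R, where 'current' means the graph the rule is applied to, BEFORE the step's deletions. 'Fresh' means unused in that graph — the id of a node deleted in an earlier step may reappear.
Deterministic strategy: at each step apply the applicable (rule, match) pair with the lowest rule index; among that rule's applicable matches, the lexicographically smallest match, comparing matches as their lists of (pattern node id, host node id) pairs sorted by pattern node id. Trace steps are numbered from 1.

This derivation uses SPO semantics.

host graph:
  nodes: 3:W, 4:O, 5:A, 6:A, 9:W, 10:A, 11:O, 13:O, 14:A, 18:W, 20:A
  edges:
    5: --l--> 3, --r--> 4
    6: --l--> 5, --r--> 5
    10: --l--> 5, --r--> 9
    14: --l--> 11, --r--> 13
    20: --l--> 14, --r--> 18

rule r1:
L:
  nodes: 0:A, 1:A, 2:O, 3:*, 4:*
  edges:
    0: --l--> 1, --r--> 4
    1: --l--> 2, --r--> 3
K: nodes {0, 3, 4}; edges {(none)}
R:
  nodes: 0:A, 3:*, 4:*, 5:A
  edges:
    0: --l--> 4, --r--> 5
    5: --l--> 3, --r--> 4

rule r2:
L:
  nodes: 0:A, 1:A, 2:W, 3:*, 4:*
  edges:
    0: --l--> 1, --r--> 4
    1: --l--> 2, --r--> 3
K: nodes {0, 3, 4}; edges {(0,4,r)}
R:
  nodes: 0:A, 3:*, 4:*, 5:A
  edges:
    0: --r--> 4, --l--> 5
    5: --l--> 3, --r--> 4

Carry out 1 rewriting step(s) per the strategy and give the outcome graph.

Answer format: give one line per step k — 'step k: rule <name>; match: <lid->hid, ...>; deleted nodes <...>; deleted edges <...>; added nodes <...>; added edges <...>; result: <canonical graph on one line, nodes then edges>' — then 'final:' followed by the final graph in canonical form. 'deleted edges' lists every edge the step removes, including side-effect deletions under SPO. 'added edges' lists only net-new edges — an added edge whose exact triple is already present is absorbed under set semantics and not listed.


step 1: rule r1; match: 0->20, 1->14, 2->11, 3->13, 4->18; deleted nodes 11, 14; deleted edges (14,11,l); (14,13,r); (20,14,l); (20,18,r); added nodes 21; added edges (20,18,l); (20,21,r); (21,13,l); (21,18,r); result: nodes: 3:W, 4:O, 5:A, 6:A, 9:W, 10:A, 13:O, 18:W, 20:A, 21:A edges: (5,3,l); (5,4,r); (6,5,l); (6,5,r); (10,5,l); (10,9,r); (20,18,l); (20,21,r); (21,13,l); (21,18,r)
final:
nodes: 3:W, 4:O, 5:A, 6:A, 9:W, 10:A, 13:O, 18:W, 20:A, 21:A
edges: (5,3,l); (5,4,r); (6,5,l); (6,5,r); (10,5,l); (10,9,r); (20,18,l); (20,21,r); (21,13,l); (21,18,r)


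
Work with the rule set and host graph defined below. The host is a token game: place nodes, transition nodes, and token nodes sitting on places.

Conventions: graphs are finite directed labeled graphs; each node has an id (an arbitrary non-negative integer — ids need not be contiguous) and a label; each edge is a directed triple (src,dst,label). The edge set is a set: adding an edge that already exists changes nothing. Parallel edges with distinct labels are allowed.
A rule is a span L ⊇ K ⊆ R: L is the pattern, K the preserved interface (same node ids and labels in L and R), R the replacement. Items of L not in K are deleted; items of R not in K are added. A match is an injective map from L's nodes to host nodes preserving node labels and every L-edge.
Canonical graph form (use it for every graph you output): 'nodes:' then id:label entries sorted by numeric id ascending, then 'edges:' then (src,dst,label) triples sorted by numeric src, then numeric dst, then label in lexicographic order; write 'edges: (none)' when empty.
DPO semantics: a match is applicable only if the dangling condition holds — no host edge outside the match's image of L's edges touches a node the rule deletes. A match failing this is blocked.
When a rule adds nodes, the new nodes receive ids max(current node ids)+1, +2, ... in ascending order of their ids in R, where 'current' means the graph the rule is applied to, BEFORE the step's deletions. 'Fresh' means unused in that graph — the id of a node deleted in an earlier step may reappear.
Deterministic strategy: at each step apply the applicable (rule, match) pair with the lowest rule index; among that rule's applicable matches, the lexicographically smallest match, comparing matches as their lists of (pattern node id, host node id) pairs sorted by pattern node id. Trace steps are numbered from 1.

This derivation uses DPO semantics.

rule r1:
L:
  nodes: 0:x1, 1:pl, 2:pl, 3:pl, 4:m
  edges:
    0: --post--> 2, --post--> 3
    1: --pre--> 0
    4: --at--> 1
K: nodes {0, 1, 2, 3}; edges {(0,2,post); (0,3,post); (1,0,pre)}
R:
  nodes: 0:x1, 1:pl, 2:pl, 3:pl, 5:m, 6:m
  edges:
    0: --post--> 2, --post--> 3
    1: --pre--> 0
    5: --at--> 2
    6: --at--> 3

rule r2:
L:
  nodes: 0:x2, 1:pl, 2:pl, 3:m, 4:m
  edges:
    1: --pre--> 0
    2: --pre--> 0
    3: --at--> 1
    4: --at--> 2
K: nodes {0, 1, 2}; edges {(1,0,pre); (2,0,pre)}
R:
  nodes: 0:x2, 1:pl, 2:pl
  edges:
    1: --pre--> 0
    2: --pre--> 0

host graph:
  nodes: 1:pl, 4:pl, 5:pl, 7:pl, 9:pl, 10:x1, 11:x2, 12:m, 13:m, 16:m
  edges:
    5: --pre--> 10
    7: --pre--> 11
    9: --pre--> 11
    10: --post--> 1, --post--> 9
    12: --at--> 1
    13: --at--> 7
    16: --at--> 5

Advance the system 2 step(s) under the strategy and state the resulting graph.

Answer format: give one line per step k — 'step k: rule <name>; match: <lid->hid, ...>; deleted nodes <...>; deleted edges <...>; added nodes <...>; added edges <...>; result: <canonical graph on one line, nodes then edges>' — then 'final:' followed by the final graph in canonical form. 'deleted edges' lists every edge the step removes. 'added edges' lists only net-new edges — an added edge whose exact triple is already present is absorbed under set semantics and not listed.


step 1: rule r1; match: 0->10, 1->5, 2->1, 3->9, 4->16; deleted nodes 16; deleted edges (16,5,at); added nodes 17, 18; added edges (17,1,at); (18,9,at); result: nodes: 1:pl, 4:pl, 5:pl, 7:pl, 9:pl, 10:x1, 11:x2, 12:m, 13:m, 17:m, 18:m edges: (5,10,pre); (7,11,pre); (9,11,pre); (10,1,post); (10,9,post); (12,1,at); (13,7,at); (17,1,at); (18,9,at)
step 2: rule r2; match: 0->11, 1->7, 2->9, 3->13, 4->18; deleted nodes 13, 18; deleted edges (13,7,at); (18,9,at); added nodes (none); added edges (none); result: nodes: 1:pl, 4:pl, 5:pl, 7:pl, 9:pl, 10:x1, 11:x2, 12:m, 17:m edges: (5,10,pre); (7,11,pre); (9,11,pre); (10,1,post); (10,9,post); (12,1,at); (17,1,at)
final:
nodes: 1:pl, 4:pl, 5:pl, 7:pl, 9:pl, 10:x1, 11:x2, 12:m, 17:m
edges: (5,10,pre); (7,11,pre); (9,11,pre); (10,1,post); (10,9,post); (12,1,at); (17,1,at)


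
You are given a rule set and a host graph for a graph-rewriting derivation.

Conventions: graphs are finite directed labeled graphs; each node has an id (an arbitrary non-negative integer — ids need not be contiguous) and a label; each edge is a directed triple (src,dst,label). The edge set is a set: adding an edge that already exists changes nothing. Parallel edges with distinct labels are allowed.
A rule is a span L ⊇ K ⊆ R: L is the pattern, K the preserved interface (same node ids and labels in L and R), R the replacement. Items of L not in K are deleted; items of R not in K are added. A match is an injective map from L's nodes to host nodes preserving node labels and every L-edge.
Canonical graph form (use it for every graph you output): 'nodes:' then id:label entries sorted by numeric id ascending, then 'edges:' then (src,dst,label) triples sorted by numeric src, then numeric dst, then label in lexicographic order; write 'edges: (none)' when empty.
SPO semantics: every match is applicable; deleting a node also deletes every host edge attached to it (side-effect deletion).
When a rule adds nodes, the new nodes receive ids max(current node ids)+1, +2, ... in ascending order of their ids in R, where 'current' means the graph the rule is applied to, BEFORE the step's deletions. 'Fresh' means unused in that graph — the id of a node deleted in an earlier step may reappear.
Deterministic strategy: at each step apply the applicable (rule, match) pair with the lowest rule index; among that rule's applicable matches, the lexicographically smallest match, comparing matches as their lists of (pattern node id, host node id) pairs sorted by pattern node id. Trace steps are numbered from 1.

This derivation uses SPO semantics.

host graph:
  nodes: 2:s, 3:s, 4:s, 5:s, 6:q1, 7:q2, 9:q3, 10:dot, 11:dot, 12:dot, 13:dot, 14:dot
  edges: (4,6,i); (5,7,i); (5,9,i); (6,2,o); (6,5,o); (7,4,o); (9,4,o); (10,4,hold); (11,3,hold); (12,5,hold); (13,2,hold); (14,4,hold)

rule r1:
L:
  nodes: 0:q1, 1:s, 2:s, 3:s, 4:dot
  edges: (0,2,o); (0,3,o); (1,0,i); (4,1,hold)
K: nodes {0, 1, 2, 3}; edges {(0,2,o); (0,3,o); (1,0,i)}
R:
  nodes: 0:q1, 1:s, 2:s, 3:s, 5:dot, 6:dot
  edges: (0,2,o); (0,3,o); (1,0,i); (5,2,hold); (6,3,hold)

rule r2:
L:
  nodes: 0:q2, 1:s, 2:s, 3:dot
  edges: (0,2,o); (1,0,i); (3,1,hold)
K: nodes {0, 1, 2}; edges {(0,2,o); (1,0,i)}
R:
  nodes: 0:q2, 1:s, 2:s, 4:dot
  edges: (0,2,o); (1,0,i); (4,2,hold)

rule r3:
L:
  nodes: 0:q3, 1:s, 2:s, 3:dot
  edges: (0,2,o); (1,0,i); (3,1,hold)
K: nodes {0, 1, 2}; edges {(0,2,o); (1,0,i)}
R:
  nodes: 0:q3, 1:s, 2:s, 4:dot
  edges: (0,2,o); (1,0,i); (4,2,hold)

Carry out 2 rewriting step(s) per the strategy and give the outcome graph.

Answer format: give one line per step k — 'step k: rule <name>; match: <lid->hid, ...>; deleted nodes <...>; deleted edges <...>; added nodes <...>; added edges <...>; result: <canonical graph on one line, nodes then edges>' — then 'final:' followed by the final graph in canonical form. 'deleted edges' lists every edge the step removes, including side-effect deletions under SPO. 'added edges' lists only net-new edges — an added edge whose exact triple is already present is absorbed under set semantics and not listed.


step 1: rule r1; match: 0->6, 1->4, 2->2, 3->5, 4->10; deleted nodes 10; deleted edges (10,4,hold); added nodes 15, 16; added edges (15,2,hold); (16,5,hold); result: nodes: 2:s, 3:s, 4:s, 5:s, 6:q1, 7:q2, 9:q3, 11:dot, 12:dot, 13:dot, 14:dot, 15:dot, 16:dot edges: (4,6,i); (5,7,i); (5,9,i); (6,2,o); (6,5,o); (7,4,o); (9,4,o); (11,3,hold); (12,5,hold); (13,2,hold); (14,4,hold); (15,2,hold); (16,5,hold)
step 2: rule r1; match: 0->6, 1->4, 2->2, 3->5, 4->14; deleted nodes 14; deleted edges (14,4,hold); added nodes 17, 18; added edges (17,2,hold); (18,5,hold); result: nodes: 2:s, 3:s, 4:s, 5:s, 6:q1, 7:q2, 9:q3, 11:dot, 12:dot, 13:dot, 15:dot, 16:dot, 17:dot, 18:dot edges: (4,6,i); (5,7,i); (5,9,i); (6,2,o); (6,5,o); (7,4,o); (9,4,o); (11,3,hold); (12,5,hold); (13,2,hold); (15,2,hold); (16,5,hold); (17,2,hold); (18,5,hold)
final:
nodes: 2:s, 3:s, 4:s, 5:s, 6:q1, 7:q2, 9:q3, 11:dot, 12:dot, 13:dot, 15:dot, 16:dot, 17:dot, 18:dot
edges: (4,6,i); (5,7,i); (5,9,i); (6,2,o); (6,5,o); (7,4,o); (9,4,o); (11,3,hold); (12,5,hold); (13,2,hold); (15,2,hold); (16,5,hold); (17,2,hold); (18,5,hold)


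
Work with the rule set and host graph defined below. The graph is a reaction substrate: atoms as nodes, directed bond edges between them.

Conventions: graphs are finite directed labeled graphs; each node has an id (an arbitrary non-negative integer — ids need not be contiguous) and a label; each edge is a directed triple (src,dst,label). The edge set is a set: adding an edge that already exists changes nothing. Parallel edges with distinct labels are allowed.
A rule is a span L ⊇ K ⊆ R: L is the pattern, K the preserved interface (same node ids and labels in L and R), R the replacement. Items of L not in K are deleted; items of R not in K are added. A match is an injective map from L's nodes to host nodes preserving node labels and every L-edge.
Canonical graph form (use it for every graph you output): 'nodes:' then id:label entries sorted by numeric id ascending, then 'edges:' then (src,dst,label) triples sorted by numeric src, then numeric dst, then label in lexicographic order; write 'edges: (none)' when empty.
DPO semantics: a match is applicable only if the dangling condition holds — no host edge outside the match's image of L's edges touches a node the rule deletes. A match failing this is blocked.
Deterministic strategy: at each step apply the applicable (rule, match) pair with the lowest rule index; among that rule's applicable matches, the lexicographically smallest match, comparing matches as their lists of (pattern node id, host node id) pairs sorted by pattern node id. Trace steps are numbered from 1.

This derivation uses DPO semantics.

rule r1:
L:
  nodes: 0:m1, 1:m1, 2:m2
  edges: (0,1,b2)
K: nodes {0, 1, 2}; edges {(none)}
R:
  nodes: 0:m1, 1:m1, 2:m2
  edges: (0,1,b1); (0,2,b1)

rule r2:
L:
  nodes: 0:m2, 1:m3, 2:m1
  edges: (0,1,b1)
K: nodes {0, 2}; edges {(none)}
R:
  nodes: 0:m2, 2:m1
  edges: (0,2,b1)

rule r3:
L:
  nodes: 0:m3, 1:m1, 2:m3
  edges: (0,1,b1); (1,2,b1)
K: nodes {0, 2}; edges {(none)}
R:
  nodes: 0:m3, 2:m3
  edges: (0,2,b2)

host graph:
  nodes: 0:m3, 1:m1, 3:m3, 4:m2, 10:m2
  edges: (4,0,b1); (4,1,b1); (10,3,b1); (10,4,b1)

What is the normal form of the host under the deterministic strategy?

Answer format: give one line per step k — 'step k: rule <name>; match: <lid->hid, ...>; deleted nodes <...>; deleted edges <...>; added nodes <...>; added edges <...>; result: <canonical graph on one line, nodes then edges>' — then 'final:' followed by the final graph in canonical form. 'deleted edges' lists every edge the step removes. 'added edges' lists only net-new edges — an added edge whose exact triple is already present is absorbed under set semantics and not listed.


step 1: rule r2; match: 0->4, 1->0, 2->1; deleted nodes 0; deleted edges (4,0,b1); added nodes (none); added edges (none); result: nodes: 1:m1, 3:m3, 4:m2, 10:m2 edges: (4,1,b1); (10,3,b1); (10,4,b1)
step 2: rule r2; match: 0->10, 1->3, 2->1; deleted nodes 3; deleted edges (10,3,b1); added nodes (none); added edges (10,1,b1); result: nodes: 1:m1, 4:m2, 10:m2 edges: (4,1,b1); (10,1,b1); (10,4,b1)
final:
nodes: 1:m1, 4:m2, 10:m2
edges: (4,1,b1); (10,1,b1); (10,4,b1)


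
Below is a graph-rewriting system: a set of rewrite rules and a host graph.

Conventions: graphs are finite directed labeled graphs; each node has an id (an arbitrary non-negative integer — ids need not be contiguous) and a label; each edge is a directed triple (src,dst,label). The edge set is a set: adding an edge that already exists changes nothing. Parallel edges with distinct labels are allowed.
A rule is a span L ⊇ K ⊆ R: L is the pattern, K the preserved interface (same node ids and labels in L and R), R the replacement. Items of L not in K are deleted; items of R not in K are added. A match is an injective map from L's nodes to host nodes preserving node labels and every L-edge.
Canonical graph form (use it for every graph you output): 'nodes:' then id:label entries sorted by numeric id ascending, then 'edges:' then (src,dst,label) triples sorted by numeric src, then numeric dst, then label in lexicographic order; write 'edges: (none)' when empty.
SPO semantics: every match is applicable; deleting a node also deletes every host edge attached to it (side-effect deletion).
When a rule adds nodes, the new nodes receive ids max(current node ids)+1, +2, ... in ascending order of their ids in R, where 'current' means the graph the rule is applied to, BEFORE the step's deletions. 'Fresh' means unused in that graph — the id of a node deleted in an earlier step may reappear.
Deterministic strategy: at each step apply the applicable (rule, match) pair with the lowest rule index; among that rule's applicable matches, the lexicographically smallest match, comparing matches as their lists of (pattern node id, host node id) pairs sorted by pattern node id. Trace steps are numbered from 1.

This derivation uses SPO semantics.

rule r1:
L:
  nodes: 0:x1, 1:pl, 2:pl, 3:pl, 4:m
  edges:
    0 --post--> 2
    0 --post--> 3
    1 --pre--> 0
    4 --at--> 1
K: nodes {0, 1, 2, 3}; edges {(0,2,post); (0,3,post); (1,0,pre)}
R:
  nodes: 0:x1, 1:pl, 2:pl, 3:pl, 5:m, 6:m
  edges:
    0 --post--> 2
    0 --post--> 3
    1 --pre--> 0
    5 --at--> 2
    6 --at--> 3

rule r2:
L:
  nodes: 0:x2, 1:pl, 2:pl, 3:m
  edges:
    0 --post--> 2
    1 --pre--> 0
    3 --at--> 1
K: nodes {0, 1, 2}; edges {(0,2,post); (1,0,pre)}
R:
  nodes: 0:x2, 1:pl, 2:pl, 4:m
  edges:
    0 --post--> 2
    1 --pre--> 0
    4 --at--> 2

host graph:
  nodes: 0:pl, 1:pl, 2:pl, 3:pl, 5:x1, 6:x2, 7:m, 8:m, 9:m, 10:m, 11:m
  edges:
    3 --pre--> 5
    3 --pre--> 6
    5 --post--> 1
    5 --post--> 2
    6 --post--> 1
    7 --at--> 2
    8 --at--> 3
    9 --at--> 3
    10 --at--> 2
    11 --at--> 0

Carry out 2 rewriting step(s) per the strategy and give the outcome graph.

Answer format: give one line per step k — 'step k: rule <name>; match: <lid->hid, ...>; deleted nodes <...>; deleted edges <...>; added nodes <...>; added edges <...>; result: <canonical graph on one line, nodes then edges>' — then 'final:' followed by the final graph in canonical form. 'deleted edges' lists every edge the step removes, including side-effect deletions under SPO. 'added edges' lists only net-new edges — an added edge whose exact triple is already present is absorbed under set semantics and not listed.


step 1: rule r1; match: 0->5, 1->3, 2->1, 3->2, 4->8; deleted nodes 8; deleted edges (8,3,at); added nodes 12, 13; added edges (12,1,at); (13,2,at); result: nodes: 0:pl, 1:pl, 2:pl, 3:pl, 5:x1, 6:x2, 7:m, 9:m, 10:m, 11:m, 12:m, 13:m edges: (3,5,pre); (3,6,pre); (5,1,post); (5,2,post); (6,1,post); (7,2,at); (9,3,at); (10,2,at); (11,0,at); (12,1,at); (13,2,at)
step 2: rule r1; match: 0->5, 1->3, 2->1, 3->2, 4->9; deleted nodes 9; deleted edges (9,3,at); added nodes 14, 15; added edges (14,1,at); (15,2,at); result: nodes: 0:pl, 1:pl, 2:pl, 3:pl, 5:x1, 6:x2, 7:m, 10:m, 11:m, 12:m, 13:m, 14:m, 15:m edges: (3,5,pre); (3,6,pre); (5,1,post); (5,2,post); (6,1,post); (7,2,at); (10,2,at); (11,0,at); (12,1,at); (13,2,at); (14,1,at); (15,2,at)
final:
nodes: 0:pl, 1:pl, 2:pl, 3:pl, 5:x1, 6:x2, 7:m, 10:m, 11:m, 12:m, 13:m, 14:m, 15:m
edges: (3,5,pre); (3,6,pre); (5,1,post); (5,2,post); (6,1,post); (7,2,at); (10,2,at); (11,0,at); (12,1,at); (13,2,at); (14,1,at); (15,2,at)


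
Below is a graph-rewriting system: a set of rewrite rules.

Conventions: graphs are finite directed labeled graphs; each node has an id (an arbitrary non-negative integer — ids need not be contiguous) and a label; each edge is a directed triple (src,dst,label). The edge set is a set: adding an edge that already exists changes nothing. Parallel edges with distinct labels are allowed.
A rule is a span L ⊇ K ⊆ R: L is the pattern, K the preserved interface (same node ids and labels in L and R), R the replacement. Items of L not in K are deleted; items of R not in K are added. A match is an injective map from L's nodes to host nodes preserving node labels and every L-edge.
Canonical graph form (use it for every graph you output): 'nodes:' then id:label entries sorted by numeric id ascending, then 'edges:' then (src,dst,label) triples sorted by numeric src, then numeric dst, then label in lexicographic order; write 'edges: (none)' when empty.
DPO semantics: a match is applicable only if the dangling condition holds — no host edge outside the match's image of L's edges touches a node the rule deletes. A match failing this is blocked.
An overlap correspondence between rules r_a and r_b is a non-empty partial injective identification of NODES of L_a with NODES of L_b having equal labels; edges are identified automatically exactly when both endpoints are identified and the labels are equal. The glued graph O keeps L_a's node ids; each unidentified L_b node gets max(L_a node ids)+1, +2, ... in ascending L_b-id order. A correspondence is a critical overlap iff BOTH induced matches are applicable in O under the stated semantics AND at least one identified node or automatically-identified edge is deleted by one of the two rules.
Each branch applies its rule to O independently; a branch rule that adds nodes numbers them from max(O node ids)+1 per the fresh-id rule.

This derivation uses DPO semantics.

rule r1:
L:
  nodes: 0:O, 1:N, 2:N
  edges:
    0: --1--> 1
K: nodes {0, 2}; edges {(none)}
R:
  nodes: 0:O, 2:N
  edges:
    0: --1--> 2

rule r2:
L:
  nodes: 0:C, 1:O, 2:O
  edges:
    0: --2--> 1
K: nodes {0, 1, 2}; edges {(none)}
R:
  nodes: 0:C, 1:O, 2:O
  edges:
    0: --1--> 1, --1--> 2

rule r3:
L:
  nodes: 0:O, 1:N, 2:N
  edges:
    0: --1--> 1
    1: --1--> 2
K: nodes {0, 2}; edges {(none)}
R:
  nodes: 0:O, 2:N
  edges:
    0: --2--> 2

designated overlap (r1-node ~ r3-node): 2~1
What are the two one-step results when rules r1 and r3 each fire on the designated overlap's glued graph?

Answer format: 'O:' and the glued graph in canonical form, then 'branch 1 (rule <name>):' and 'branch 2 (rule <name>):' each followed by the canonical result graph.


O:
nodes: 0:O, 1:N, 2:N, 3:O, 4:N
edges: (0,1,1); (2,4,1); (3,2,1)
branch 1 (rule r1):
nodes: 0:O, 2:N, 3:O, 4:N
edges: (0,2,1); (2,4,1); (3,2,1)
branch 2 (rule r3):
nodes: 0:O, 1:N, 3:O, 4:N
edges: (0,1,1); (3,4,2)


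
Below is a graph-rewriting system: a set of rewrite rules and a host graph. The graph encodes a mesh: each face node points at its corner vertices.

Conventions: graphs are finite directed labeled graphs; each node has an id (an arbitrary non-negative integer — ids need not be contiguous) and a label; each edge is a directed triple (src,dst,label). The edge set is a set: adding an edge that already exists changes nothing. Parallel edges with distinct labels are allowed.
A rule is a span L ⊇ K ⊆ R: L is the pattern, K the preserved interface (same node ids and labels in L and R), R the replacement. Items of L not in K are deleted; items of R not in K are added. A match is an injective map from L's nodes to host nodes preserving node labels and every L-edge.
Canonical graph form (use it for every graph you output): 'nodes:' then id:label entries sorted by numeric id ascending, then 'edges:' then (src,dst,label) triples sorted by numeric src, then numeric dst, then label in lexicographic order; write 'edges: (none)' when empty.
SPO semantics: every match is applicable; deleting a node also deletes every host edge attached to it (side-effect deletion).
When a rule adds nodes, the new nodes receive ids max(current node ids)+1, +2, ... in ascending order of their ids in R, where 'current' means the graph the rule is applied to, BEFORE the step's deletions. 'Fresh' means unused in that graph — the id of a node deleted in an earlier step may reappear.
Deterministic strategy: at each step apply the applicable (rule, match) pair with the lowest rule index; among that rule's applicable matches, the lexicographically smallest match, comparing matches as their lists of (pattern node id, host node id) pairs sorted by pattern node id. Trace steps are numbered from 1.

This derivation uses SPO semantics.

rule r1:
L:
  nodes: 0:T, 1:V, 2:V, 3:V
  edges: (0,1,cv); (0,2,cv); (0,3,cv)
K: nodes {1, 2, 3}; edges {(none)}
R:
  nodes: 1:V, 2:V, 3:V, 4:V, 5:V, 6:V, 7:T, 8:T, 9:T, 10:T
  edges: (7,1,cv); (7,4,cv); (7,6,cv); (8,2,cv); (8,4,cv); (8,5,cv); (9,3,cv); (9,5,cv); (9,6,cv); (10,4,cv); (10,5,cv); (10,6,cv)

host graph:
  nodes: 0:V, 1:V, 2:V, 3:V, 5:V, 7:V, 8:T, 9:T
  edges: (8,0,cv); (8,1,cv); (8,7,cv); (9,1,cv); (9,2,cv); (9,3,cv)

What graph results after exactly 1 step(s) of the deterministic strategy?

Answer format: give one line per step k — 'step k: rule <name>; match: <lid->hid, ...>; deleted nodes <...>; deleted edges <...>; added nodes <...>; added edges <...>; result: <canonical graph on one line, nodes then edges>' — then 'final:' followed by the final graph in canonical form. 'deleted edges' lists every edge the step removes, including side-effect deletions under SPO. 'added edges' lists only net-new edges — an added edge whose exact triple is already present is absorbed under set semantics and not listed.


step 1: rule r1; match: 0->8, 1->0, 2->1, 3->7; deleted nodes 8; deleted edges (8,0,cv); (8,1,cv); (8,7,cv); added nodes 10, 11, 12, 13, 14, 15, 16; added edges (13,0,cv); (13,10,cv); (13,12,cv); (14,1,cv); (14,10,cv); (14,11,cv); (15,7,cv); (15,11,cv); (15,12,cv); (16,10,cv); (16,11,cv); (16,12,cv); result: nodes: 0:V, 1:V, 2:V, 3:V, 5:V, 7:V, 9:T, 10:V, 11:V, 12:V, 13:T, 14:T, 15:T, 16:T edges: (9,1,cv); (9,2,cv); (9,3,cv); (13,0,cv); (13,10,cv); (13,12,cv); (14,1,cv); (14,10,cv); (14,11,cv); (15,7,cv); (15,11,cv); (15,12,cv); (16,10,cv); (16,11,cv); (16,12,cv)
final:
nodes: 0:V, 1:V, 2:V, 3:V, 5:V, 7:V, 9:T, 10:V, 11:V, 12:V, 13:T, 14:T, 15:T, 16:T
edges: (9,1,cv); (9,2,cv); (9,3,cv); (13,0,cv); (13,10,cv); (13,12,cv); (14,1,cv); (14,10,cv); (14,11,cv); (15,7,cv); (15,11,cv); (15,12,cv); (16,10,cv); (16,11,cv); (16,12,cv)
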